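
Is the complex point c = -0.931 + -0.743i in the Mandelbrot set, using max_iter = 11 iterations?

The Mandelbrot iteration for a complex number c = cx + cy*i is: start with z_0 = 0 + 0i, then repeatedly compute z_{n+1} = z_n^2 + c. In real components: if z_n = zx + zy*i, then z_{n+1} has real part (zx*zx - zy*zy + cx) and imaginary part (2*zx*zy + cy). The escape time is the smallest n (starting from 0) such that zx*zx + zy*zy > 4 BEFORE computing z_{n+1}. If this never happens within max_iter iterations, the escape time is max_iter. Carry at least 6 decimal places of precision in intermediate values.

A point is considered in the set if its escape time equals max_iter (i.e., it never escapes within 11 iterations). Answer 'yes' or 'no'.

Answer: no

Derivation:
z_0 = 0 + 0i, c = -0.9310 + -0.7430i
Iter 1: z = -0.9310 + -0.7430i, |z|^2 = 1.4188
Iter 2: z = -0.6163 + 0.6405i, |z|^2 = 0.7900
Iter 3: z = -0.9614 + -1.5324i, |z|^2 = 3.2726
Iter 4: z = -2.3551 + 2.2035i, |z|^2 = 10.4017
Escaped at iteration 4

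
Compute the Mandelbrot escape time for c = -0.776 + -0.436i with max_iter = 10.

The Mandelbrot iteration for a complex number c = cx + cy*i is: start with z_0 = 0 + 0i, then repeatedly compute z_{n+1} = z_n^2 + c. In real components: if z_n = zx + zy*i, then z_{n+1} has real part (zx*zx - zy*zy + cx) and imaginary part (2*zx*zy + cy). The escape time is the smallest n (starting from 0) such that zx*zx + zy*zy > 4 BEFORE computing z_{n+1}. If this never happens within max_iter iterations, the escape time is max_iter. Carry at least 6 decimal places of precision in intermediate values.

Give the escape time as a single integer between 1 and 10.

z_0 = 0 + 0i, c = -0.7760 + -0.4360i
Iter 1: z = -0.7760 + -0.4360i, |z|^2 = 0.7923
Iter 2: z = -0.3639 + 0.2407i, |z|^2 = 0.1904
Iter 3: z = -0.7015 + -0.6112i, |z|^2 = 0.8656
Iter 4: z = -0.6574 + 0.4215i, |z|^2 = 0.6099
Iter 5: z = -0.5214 + -0.9902i, |z|^2 = 1.2523
Iter 6: z = -1.4846 + 0.5965i, |z|^2 = 2.5598
Iter 7: z = 1.0722 + -2.2072i, |z|^2 = 6.0212
Escaped at iteration 7

Answer: 7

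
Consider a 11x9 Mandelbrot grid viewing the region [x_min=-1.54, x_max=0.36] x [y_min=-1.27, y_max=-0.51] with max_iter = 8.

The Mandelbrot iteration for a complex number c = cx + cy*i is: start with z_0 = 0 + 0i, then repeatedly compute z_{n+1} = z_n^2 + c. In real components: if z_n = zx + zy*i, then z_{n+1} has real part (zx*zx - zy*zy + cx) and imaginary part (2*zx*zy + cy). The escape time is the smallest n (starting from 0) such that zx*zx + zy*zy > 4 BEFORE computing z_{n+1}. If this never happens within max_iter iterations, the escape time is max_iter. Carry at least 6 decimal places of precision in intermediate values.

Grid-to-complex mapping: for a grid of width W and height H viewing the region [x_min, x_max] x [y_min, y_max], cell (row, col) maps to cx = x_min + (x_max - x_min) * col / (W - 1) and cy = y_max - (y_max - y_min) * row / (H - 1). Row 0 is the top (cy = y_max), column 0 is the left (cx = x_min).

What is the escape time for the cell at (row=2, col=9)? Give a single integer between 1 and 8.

Answer: 7

Derivation:
z_0 = 0 + 0i, c = 0.1700 + -0.7000i
Iter 1: z = 0.1700 + -0.7000i, |z|^2 = 0.5189
Iter 2: z = -0.2911 + -0.9380i, |z|^2 = 0.9646
Iter 3: z = -0.6251 + -0.1539i, |z|^2 = 0.4144
Iter 4: z = 0.5371 + -0.5076i, |z|^2 = 0.5461
Iter 5: z = 0.2008 + -1.2452i, |z|^2 = 1.5909
Iter 6: z = -1.3403 + -1.2001i, |z|^2 = 3.2365
Iter 7: z = 0.5262 + 2.5169i, |z|^2 = 6.6115
Escaped at iteration 7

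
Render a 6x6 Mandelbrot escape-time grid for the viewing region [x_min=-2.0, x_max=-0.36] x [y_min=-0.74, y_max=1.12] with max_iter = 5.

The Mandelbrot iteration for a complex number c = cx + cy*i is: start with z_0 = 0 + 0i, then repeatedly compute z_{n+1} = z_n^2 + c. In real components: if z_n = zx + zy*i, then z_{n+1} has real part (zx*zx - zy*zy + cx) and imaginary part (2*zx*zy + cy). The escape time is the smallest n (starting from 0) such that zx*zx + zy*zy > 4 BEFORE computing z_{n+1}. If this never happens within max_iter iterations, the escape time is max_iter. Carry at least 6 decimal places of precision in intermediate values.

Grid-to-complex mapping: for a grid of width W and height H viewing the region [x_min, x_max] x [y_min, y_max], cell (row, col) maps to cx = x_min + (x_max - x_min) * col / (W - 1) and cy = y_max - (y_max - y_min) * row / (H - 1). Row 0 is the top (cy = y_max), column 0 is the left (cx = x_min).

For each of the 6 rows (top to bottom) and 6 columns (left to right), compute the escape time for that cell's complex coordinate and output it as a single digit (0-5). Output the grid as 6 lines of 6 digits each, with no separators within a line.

(row=0, col=0): c = -2.0000 + 1.1200i → escape time 1
(row=0, col=1): c = -1.6720 + 1.1200i → escape time 1
(row=0, col=2): c = -1.3440 + 1.1200i → escape time 2
(row=0, col=3): c = -1.0160 + 1.1200i → escape time 3
(row=0, col=4): c = -0.6880 + 1.1200i → escape time 3
(row=0, col=5): c = -0.3600 + 1.1200i → escape time 4
(row=1, col=0): c = -2.0000 + 0.7480i → escape time 1
(row=1, col=1): c = -1.6720 + 0.7480i → escape time 3
(row=1, col=2): c = -1.3440 + 0.7480i → escape time 3
(row=1, col=3): c = -1.0160 + 0.7480i → escape time 3
(row=1, col=4): c = -0.6880 + 0.7480i → escape time 4
(row=1, col=5): c = -0.3600 + 0.7480i → escape time 5
(row=2, col=0): c = -2.0000 + 0.3760i → escape time 1
(row=2, col=1): c = -1.6720 + 0.3760i → escape time 3
(row=2, col=2): c = -1.3440 + 0.3760i → escape time 5
(row=2, col=3): c = -1.0160 + 0.3760i → escape time 5
(row=2, col=4): c = -0.6880 + 0.3760i → escape time 5
(row=2, col=5): c = -0.3600 + 0.3760i → escape time 5
(row=3, col=0): c = -2.0000 + 0.0040i → escape time 1
(row=3, col=1): c = -1.6720 + 0.0040i → escape time 5
(row=3, col=2): c = -1.3440 + 0.0040i → escape time 5
(row=3, col=3): c = -1.0160 + 0.0040i → escape time 5
(row=3, col=4): c = -0.6880 + 0.0040i → escape time 5
(row=3, col=5): c = -0.3600 + 0.0040i → escape time 5
(row=4, col=0): c = -2.0000 + -0.3680i → escape time 1
(row=4, col=1): c = -1.6720 + -0.3680i → escape time 4
(row=4, col=2): c = -1.3440 + -0.3680i → escape time 5
(row=4, col=3): c = -1.0160 + -0.3680i → escape time 5
(row=4, col=4): c = -0.6880 + -0.3680i → escape time 5
(row=4, col=5): c = -0.3600 + -0.3680i → escape time 5
(row=5, col=0): c = -2.0000 + -0.7400i → escape time 1
(row=5, col=1): c = -1.6720 + -0.7400i → escape time 3
(row=5, col=2): c = -1.3440 + -0.7400i → escape time 3
(row=5, col=3): c = -1.0160 + -0.7400i → escape time 3
(row=5, col=4): c = -0.6880 + -0.7400i → escape time 4
(row=5, col=5): c = -0.3600 + -0.7400i → escape time 5

Answer: 112334
133345
135555
155555
145555
133345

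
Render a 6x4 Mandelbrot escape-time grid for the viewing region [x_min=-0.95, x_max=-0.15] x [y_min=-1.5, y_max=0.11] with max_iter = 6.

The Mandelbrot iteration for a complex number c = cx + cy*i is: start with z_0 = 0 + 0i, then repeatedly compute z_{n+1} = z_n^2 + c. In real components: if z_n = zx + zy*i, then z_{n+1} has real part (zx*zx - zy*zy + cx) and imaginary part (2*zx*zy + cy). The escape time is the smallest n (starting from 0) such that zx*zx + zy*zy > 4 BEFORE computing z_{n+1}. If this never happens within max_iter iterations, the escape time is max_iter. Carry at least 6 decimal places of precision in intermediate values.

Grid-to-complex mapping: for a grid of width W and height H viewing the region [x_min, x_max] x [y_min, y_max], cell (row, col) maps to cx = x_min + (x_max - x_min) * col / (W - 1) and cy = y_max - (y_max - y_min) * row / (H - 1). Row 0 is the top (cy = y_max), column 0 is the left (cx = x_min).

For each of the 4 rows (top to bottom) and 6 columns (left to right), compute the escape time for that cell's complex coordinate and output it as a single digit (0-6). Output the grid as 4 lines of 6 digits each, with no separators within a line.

Answer: 666666
666666
334456
222222

Derivation:
(row=0, col=0): c = -0.9500 + 0.1100i → escape time 6
(row=0, col=1): c = -0.7900 + 0.1100i → escape time 6
(row=0, col=2): c = -0.6300 + 0.1100i → escape time 6
(row=0, col=3): c = -0.4700 + 0.1100i → escape time 6
(row=0, col=4): c = -0.3100 + 0.1100i → escape time 6
(row=0, col=5): c = -0.1500 + 0.1100i → escape time 6
(row=1, col=0): c = -0.9500 + -0.4267i → escape time 6
(row=1, col=1): c = -0.7900 + -0.4267i → escape time 6
(row=1, col=2): c = -0.6300 + -0.4267i → escape time 6
(row=1, col=3): c = -0.4700 + -0.4267i → escape time 6
(row=1, col=4): c = -0.3100 + -0.4267i → escape time 6
(row=1, col=5): c = -0.1500 + -0.4267i → escape time 6
(row=2, col=0): c = -0.9500 + -0.9633i → escape time 3
(row=2, col=1): c = -0.7900 + -0.9633i → escape time 3
(row=2, col=2): c = -0.6300 + -0.9633i → escape time 4
(row=2, col=3): c = -0.4700 + -0.9633i → escape time 4
(row=2, col=4): c = -0.3100 + -0.9633i → escape time 5
(row=2, col=5): c = -0.1500 + -0.9633i → escape time 6
(row=3, col=0): c = -0.9500 + -1.5000i → escape time 2
(row=3, col=1): c = -0.7900 + -1.5000i → escape time 2
(row=3, col=2): c = -0.6300 + -1.5000i → escape time 2
(row=3, col=3): c = -0.4700 + -1.5000i → escape time 2
(row=3, col=4): c = -0.3100 + -1.5000i → escape time 2
(row=3, col=5): c = -0.1500 + -1.5000i → escape time 2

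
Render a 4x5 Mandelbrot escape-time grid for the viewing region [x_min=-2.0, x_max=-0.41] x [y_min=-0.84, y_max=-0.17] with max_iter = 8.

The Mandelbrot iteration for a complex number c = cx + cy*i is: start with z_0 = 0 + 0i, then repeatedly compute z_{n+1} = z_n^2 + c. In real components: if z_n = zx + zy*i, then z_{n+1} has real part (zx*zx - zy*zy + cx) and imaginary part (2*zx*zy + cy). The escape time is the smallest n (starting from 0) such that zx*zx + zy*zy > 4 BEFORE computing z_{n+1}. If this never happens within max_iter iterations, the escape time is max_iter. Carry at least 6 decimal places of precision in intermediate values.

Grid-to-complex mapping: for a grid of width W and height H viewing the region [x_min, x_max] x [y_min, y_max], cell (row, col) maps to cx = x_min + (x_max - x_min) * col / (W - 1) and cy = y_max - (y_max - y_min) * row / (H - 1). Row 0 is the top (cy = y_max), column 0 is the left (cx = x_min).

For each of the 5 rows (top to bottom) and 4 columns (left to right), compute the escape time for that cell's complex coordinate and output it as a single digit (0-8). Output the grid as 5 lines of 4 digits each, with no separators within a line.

Answer: 1588
1588
1358
1348
1335

Derivation:
(row=0, col=0): c = -2.0000 + -0.1700i → escape time 1
(row=0, col=1): c = -1.4700 + -0.1700i → escape time 5
(row=0, col=2): c = -0.9400 + -0.1700i → escape time 8
(row=0, col=3): c = -0.4100 + -0.1700i → escape time 8
(row=1, col=0): c = -2.0000 + -0.3375i → escape time 1
(row=1, col=1): c = -1.4700 + -0.3375i → escape time 5
(row=1, col=2): c = -0.9400 + -0.3375i → escape time 8
(row=1, col=3): c = -0.4100 + -0.3375i → escape time 8
(row=2, col=0): c = -2.0000 + -0.5050i → escape time 1
(row=2, col=1): c = -1.4700 + -0.5050i → escape time 3
(row=2, col=2): c = -0.9400 + -0.5050i → escape time 5
(row=2, col=3): c = -0.4100 + -0.5050i → escape time 8
(row=3, col=0): c = -2.0000 + -0.6725i → escape time 1
(row=3, col=1): c = -1.4700 + -0.6725i → escape time 3
(row=3, col=2): c = -0.9400 + -0.6725i → escape time 4
(row=3, col=3): c = -0.4100 + -0.6725i → escape time 8
(row=4, col=0): c = -2.0000 + -0.8400i → escape time 1
(row=4, col=1): c = -1.4700 + -0.8400i → escape time 3
(row=4, col=2): c = -0.9400 + -0.8400i → escape time 3
(row=4, col=3): c = -0.4100 + -0.8400i → escape time 5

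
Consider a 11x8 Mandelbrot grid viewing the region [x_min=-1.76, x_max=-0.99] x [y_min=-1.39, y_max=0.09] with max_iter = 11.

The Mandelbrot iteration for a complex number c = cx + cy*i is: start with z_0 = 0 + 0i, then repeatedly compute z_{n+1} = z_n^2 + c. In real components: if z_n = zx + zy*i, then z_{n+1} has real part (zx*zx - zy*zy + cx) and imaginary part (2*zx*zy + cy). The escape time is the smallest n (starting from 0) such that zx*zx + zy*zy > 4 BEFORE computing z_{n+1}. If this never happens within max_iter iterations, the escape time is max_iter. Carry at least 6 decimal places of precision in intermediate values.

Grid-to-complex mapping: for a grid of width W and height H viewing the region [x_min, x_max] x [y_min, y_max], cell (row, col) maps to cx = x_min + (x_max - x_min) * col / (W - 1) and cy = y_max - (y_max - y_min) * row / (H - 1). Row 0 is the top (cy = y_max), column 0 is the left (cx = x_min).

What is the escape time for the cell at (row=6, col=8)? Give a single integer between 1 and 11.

z_0 = 0 + 0i, c = -1.1440 + -1.1786i
Iter 1: z = -1.1440 + -1.1786i, |z|^2 = 2.6978
Iter 2: z = -1.2243 + 1.5180i, |z|^2 = 3.8032
Iter 3: z = -1.9494 + -4.8955i, |z|^2 = 27.7665
Escaped at iteration 3

Answer: 3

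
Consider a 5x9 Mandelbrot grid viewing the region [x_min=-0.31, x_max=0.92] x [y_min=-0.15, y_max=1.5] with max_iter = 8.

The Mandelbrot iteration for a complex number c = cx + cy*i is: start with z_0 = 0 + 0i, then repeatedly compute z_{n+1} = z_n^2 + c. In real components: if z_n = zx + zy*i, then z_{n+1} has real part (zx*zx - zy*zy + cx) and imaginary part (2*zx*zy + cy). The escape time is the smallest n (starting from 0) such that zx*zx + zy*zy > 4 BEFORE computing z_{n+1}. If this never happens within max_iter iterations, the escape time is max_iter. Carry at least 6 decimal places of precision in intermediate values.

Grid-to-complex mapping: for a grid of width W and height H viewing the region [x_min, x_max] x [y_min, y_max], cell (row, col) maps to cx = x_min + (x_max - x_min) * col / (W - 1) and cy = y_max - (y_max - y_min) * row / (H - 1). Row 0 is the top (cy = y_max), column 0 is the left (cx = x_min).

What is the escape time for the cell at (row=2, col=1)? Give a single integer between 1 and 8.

z_0 = 0 + 0i, c = -0.0025 + 1.0875i
Iter 1: z = -0.0025 + 1.0875i, |z|^2 = 1.1827
Iter 2: z = -1.1851 + 1.0821i, |z|^2 = 2.5754
Iter 3: z = 0.2312 + -1.4773i, |z|^2 = 2.2359
Iter 4: z = -2.1315 + 0.4043i, |z|^2 = 4.7067
Escaped at iteration 4

Answer: 4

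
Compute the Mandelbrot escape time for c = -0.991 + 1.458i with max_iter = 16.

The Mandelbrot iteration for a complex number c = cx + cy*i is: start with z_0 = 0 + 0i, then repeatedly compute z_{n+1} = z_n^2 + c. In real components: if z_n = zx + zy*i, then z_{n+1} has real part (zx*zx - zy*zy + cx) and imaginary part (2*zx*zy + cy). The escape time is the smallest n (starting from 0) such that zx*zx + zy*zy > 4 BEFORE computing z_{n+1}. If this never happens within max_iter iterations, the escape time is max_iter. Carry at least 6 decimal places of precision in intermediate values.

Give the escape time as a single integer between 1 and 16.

Answer: 2

Derivation:
z_0 = 0 + 0i, c = -0.9910 + 1.4580i
Iter 1: z = -0.9910 + 1.4580i, |z|^2 = 3.1078
Iter 2: z = -2.1347 + -1.4318i, |z|^2 = 6.6068
Escaped at iteration 2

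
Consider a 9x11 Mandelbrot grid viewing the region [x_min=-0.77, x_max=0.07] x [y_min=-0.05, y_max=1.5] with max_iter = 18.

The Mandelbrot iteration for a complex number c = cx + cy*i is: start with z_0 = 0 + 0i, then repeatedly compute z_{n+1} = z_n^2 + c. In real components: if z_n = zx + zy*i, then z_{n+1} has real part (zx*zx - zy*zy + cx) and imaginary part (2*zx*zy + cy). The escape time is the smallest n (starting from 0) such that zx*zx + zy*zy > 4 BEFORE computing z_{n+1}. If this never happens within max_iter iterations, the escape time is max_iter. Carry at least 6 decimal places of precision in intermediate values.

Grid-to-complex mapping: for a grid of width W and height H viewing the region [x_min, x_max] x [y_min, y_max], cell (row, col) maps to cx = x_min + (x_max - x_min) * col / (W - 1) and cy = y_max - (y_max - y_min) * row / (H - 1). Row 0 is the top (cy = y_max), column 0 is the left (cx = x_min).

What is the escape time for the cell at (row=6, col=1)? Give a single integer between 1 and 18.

z_0 = 0 + 0i, c = -0.6650 + 0.5700i
Iter 1: z = -0.6650 + 0.5700i, |z|^2 = 0.7671
Iter 2: z = -0.5477 + -0.1881i, |z|^2 = 0.3353
Iter 3: z = -0.4004 + 0.7760i, |z|^2 = 0.7626
Iter 4: z = -1.1069 + -0.0515i, |z|^2 = 1.2278
Iter 5: z = 0.5575 + 0.6840i, |z|^2 = 0.7787
Iter 6: z = -0.8220 + 1.3327i, |z|^2 = 2.4519
Iter 7: z = -1.7654 + -1.6211i, |z|^2 = 5.7446
Escaped at iteration 7

Answer: 7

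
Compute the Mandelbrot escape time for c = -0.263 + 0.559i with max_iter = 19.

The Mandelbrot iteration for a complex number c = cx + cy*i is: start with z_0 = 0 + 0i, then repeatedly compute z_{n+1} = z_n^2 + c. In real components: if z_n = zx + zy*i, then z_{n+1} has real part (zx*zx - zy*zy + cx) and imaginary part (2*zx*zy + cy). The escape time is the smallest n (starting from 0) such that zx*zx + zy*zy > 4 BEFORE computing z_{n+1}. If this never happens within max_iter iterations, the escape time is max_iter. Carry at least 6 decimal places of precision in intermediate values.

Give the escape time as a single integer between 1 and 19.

Answer: 19

Derivation:
z_0 = 0 + 0i, c = -0.2630 + 0.5590i
Iter 1: z = -0.2630 + 0.5590i, |z|^2 = 0.3817
Iter 2: z = -0.5063 + 0.2650i, |z|^2 = 0.3266
Iter 3: z = -0.0769 + 0.2907i, |z|^2 = 0.0904
Iter 4: z = -0.3416 + 0.5143i, |z|^2 = 0.3812
Iter 5: z = -0.4108 + 0.2076i, |z|^2 = 0.2119
Iter 6: z = -0.1373 + 0.3884i, |z|^2 = 0.1697
Iter 7: z = -0.3950 + 0.4523i, |z|^2 = 0.3606
Iter 8: z = -0.3116 + 0.2017i, |z|^2 = 0.1377
Iter 9: z = -0.2066 + 0.4333i, |z|^2 = 0.2305
Iter 10: z = -0.4081 + 0.3800i, |z|^2 = 0.3109
Iter 11: z = -0.2408 + 0.2489i, |z|^2 = 0.1199
Iter 12: z = -0.2669 + 0.4391i, |z|^2 = 0.2641
Iter 13: z = -0.3846 + 0.3246i, |z|^2 = 0.2532
Iter 14: z = -0.2204 + 0.3094i, |z|^2 = 0.1443
Iter 15: z = -0.3101 + 0.4226i, |z|^2 = 0.2748
Iter 16: z = -0.3454 + 0.2969i, |z|^2 = 0.2075
Iter 17: z = -0.2318 + 0.3539i, |z|^2 = 0.1790
Iter 18: z = -0.3345 + 0.3949i, |z|^2 = 0.2679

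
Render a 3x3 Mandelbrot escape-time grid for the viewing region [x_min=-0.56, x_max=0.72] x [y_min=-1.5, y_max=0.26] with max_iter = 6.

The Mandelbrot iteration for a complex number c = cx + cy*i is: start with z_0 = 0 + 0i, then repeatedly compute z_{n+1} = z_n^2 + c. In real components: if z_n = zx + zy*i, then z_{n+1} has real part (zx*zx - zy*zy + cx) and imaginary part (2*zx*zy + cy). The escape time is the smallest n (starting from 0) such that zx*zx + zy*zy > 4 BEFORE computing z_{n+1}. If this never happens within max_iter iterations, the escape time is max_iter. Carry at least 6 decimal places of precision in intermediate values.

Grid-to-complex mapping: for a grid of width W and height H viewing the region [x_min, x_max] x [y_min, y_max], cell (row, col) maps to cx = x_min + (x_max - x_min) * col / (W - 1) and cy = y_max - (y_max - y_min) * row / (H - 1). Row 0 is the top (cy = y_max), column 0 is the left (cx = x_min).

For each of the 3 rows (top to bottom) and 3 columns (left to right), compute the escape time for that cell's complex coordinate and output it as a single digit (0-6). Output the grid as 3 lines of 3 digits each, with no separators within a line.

(row=0, col=0): c = -0.5600 + 0.2600i → escape time 6
(row=0, col=1): c = 0.0800 + 0.2600i → escape time 6
(row=0, col=2): c = 0.7200 + 0.2600i → escape time 3
(row=1, col=0): c = -0.5600 + -0.6200i → escape time 6
(row=1, col=1): c = 0.0800 + -0.6200i → escape time 6
(row=1, col=2): c = 0.7200 + -0.6200i → escape time 3
(row=2, col=0): c = -0.5600 + -1.5000i → escape time 2
(row=2, col=1): c = 0.0800 + -1.5000i → escape time 2
(row=2, col=2): c = 0.7200 + -1.5000i → escape time 2

Answer: 663
663
222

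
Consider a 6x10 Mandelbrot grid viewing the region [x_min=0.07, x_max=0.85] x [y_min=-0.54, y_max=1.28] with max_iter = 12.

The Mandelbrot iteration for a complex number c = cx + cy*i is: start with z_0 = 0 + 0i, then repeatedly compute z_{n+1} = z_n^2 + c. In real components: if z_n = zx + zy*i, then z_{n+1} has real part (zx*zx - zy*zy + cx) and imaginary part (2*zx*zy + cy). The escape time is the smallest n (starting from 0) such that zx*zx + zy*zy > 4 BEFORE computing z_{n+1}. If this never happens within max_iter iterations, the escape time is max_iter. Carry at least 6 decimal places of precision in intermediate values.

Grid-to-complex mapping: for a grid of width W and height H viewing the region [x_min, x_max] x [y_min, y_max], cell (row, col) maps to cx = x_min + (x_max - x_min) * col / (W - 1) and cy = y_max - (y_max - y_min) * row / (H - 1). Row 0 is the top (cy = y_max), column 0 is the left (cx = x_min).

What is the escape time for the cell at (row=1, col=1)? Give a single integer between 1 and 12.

z_0 = 0 + 0i, c = 0.2260 + 1.0778i
Iter 1: z = 0.2260 + 1.0778i, |z|^2 = 1.2127
Iter 2: z = -0.8845 + 1.5649i, |z|^2 = 3.2314
Iter 3: z = -1.4406 + -1.6907i, |z|^2 = 4.9338
Escaped at iteration 3

Answer: 3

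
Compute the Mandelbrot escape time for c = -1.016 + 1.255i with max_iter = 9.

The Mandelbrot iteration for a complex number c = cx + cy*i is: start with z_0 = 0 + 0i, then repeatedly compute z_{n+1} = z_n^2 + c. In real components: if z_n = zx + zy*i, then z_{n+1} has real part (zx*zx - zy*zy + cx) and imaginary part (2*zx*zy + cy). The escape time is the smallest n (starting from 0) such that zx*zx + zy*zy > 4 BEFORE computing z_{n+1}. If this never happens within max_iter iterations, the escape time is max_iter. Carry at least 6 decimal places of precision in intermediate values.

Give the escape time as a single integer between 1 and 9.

Answer: 2

Derivation:
z_0 = 0 + 0i, c = -1.0160 + 1.2550i
Iter 1: z = -1.0160 + 1.2550i, |z|^2 = 2.6073
Iter 2: z = -1.5588 + -1.2952i, |z|^2 = 4.1072
Escaped at iteration 2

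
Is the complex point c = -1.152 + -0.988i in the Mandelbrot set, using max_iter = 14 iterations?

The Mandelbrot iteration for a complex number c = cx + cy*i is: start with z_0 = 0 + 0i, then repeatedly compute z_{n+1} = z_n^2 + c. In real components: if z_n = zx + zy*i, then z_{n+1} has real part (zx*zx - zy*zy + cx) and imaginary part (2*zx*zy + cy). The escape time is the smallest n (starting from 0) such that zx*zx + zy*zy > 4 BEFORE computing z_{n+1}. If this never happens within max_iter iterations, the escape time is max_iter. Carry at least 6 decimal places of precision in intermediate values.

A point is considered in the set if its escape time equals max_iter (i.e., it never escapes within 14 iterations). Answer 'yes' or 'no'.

z_0 = 0 + 0i, c = -1.1520 + -0.9880i
Iter 1: z = -1.1520 + -0.9880i, |z|^2 = 2.3032
Iter 2: z = -0.8010 + 1.2884i, |z|^2 = 2.3015
Iter 3: z = -2.1702 + -3.0520i, |z|^2 = 14.0247
Escaped at iteration 3

Answer: no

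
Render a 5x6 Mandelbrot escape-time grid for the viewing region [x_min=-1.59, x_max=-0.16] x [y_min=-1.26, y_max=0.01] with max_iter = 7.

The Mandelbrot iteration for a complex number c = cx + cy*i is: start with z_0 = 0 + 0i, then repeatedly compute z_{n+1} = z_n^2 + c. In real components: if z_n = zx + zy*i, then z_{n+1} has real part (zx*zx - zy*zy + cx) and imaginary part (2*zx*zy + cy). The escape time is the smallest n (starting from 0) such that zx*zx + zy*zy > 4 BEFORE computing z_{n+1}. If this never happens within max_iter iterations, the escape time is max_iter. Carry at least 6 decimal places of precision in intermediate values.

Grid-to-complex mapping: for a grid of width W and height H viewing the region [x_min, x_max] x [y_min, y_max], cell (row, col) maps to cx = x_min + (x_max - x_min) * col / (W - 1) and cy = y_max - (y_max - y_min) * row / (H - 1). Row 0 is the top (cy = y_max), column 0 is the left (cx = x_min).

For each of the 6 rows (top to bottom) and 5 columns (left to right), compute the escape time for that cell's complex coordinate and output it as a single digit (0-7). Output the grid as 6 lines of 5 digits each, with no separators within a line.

Answer: 77777
57777
35577
33467
23347
12333

Derivation:
(row=0, col=0): c = -1.5900 + 0.0100i → escape time 7
(row=0, col=1): c = -1.2325 + 0.0100i → escape time 7
(row=0, col=2): c = -0.8750 + 0.0100i → escape time 7
(row=0, col=3): c = -0.5175 + 0.0100i → escape time 7
(row=0, col=4): c = -0.1600 + 0.0100i → escape time 7
(row=1, col=0): c = -1.5900 + -0.2440i → escape time 5
(row=1, col=1): c = -1.2325 + -0.2440i → escape time 7
(row=1, col=2): c = -0.8750 + -0.2440i → escape time 7
(row=1, col=3): c = -0.5175 + -0.2440i → escape time 7
(row=1, col=4): c = -0.1600 + -0.2440i → escape time 7
(row=2, col=0): c = -1.5900 + -0.4980i → escape time 3
(row=2, col=1): c = -1.2325 + -0.4980i → escape time 5
(row=2, col=2): c = -0.8750 + -0.4980i → escape time 5
(row=2, col=3): c = -0.5175 + -0.4980i → escape time 7
(row=2, col=4): c = -0.1600 + -0.4980i → escape time 7
(row=3, col=0): c = -1.5900 + -0.7520i → escape time 3
(row=3, col=1): c = -1.2325 + -0.7520i → escape time 3
(row=3, col=2): c = -0.8750 + -0.7520i → escape time 4
(row=3, col=3): c = -0.5175 + -0.7520i → escape time 6
(row=3, col=4): c = -0.1600 + -0.7520i → escape time 7
(row=4, col=0): c = -1.5900 + -1.0060i → escape time 2
(row=4, col=1): c = -1.2325 + -1.0060i → escape time 3
(row=4, col=2): c = -0.8750 + -1.0060i → escape time 3
(row=4, col=3): c = -0.5175 + -1.0060i → escape time 4
(row=4, col=4): c = -0.1600 + -1.0060i → escape time 7
(row=5, col=0): c = -1.5900 + -1.2600i → escape time 1
(row=5, col=1): c = -1.2325 + -1.2600i → escape time 2
(row=5, col=2): c = -0.8750 + -1.2600i → escape time 3
(row=5, col=3): c = -0.5175 + -1.2600i → escape time 3
(row=5, col=4): c = -0.1600 + -1.2600i → escape time 3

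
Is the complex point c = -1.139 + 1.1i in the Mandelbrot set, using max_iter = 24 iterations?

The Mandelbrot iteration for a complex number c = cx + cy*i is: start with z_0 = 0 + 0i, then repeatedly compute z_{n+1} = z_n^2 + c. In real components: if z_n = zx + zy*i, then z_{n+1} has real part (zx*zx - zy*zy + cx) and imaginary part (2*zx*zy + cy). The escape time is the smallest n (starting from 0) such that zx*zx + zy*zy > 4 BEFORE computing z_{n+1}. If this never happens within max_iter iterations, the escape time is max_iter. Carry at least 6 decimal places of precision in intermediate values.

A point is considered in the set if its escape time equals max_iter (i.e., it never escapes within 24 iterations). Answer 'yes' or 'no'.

z_0 = 0 + 0i, c = -1.1390 + 1.1000i
Iter 1: z = -1.1390 + 1.1000i, |z|^2 = 2.5073
Iter 2: z = -1.0517 + -1.4058i, |z|^2 = 3.0823
Iter 3: z = -2.0092 + 4.0569i, |z|^2 = 20.4955
Escaped at iteration 3

Answer: no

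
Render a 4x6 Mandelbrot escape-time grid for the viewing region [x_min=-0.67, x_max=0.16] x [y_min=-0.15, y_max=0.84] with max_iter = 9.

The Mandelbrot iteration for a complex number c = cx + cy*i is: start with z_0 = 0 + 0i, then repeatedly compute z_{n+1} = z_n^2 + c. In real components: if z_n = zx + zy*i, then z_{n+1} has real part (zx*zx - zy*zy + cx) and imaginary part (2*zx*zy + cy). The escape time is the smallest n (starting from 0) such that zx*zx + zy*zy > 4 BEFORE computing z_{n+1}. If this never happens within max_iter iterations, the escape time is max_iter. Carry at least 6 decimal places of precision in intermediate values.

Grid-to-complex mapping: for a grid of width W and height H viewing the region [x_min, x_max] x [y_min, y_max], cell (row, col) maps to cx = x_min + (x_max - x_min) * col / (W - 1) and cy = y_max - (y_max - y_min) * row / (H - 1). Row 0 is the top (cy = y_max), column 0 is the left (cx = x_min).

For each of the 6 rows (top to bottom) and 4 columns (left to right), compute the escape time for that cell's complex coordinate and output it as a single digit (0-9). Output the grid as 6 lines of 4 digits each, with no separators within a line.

(row=0, col=0): c = -0.6700 + 0.8400i → escape time 4
(row=0, col=1): c = -0.3933 + 0.8400i → escape time 6
(row=0, col=2): c = -0.1167 + 0.8400i → escape time 9
(row=0, col=3): c = 0.1600 + 0.8400i → escape time 5
(row=1, col=0): c = -0.6700 + 0.6420i → escape time 6
(row=1, col=1): c = -0.3933 + 0.6420i → escape time 9
(row=1, col=2): c = -0.1167 + 0.6420i → escape time 9
(row=1, col=3): c = 0.1600 + 0.6420i → escape time 9
(row=2, col=0): c = -0.6700 + 0.4440i → escape time 9
(row=2, col=1): c = -0.3933 + 0.4440i → escape time 9
(row=2, col=2): c = -0.1167 + 0.4440i → escape time 9
(row=2, col=3): c = 0.1600 + 0.4440i → escape time 9
(row=3, col=0): c = -0.6700 + 0.2460i → escape time 9
(row=3, col=1): c = -0.3933 + 0.2460i → escape time 9
(row=3, col=2): c = -0.1167 + 0.2460i → escape time 9
(row=3, col=3): c = 0.1600 + 0.2460i → escape time 9
(row=4, col=0): c = -0.6700 + 0.0480i → escape time 9
(row=4, col=1): c = -0.3933 + 0.0480i → escape time 9
(row=4, col=2): c = -0.1167 + 0.0480i → escape time 9
(row=4, col=3): c = 0.1600 + 0.0480i → escape time 9
(row=5, col=0): c = -0.6700 + -0.1500i → escape time 9
(row=5, col=1): c = -0.3933 + -0.1500i → escape time 9
(row=5, col=2): c = -0.1167 + -0.1500i → escape time 9
(row=5, col=3): c = 0.1600 + -0.1500i → escape time 9

Answer: 4695
6999
9999
9999
9999
9999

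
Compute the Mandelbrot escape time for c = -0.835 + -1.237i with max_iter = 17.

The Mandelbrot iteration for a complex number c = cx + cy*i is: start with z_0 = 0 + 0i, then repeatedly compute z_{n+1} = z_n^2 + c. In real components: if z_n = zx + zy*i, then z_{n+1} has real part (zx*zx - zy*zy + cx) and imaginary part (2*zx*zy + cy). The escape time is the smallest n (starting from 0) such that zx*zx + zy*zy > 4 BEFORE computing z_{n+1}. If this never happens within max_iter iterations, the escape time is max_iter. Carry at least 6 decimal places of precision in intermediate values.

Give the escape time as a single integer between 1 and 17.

Answer: 3

Derivation:
z_0 = 0 + 0i, c = -0.8350 + -1.2370i
Iter 1: z = -0.8350 + -1.2370i, |z|^2 = 2.2274
Iter 2: z = -1.6679 + 0.8288i, |z|^2 = 3.4689
Iter 3: z = 1.2601 + -4.0018i, |z|^2 = 17.6020
Escaped at iteration 3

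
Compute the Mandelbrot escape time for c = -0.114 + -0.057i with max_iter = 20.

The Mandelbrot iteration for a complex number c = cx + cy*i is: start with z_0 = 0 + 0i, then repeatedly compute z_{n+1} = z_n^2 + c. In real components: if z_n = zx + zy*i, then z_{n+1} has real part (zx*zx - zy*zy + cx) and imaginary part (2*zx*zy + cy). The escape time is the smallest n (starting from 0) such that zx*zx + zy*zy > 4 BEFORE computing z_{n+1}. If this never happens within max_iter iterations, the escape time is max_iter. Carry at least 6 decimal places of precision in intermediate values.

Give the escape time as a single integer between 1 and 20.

Answer: 20

Derivation:
z_0 = 0 + 0i, c = -0.1140 + -0.0570i
Iter 1: z = -0.1140 + -0.0570i, |z|^2 = 0.0162
Iter 2: z = -0.1043 + -0.0440i, |z|^2 = 0.0128
Iter 3: z = -0.1051 + -0.0478i, |z|^2 = 0.0133
Iter 4: z = -0.1052 + -0.0470i, |z|^2 = 0.0133
Iter 5: z = -0.1051 + -0.0471i, |z|^2 = 0.0133
Iter 6: z = -0.1052 + -0.0471i, |z|^2 = 0.0133
Iter 7: z = -0.1052 + -0.0471i, |z|^2 = 0.0133
Iter 8: z = -0.1052 + -0.0471i, |z|^2 = 0.0133
Iter 9: z = -0.1052 + -0.0471i, |z|^2 = 0.0133
Iter 10: z = -0.1052 + -0.0471i, |z|^2 = 0.0133
Iter 11: z = -0.1052 + -0.0471i, |z|^2 = 0.0133
Iter 12: z = -0.1052 + -0.0471i, |z|^2 = 0.0133
Iter 13: z = -0.1052 + -0.0471i, |z|^2 = 0.0133
Iter 14: z = -0.1052 + -0.0471i, |z|^2 = 0.0133
Iter 15: z = -0.1052 + -0.0471i, |z|^2 = 0.0133
Iter 16: z = -0.1052 + -0.0471i, |z|^2 = 0.0133
Iter 17: z = -0.1052 + -0.0471i, |z|^2 = 0.0133
Iter 18: z = -0.1052 + -0.0471i, |z|^2 = 0.0133
Iter 19: z = -0.1052 + -0.0471i, |z|^2 = 0.0133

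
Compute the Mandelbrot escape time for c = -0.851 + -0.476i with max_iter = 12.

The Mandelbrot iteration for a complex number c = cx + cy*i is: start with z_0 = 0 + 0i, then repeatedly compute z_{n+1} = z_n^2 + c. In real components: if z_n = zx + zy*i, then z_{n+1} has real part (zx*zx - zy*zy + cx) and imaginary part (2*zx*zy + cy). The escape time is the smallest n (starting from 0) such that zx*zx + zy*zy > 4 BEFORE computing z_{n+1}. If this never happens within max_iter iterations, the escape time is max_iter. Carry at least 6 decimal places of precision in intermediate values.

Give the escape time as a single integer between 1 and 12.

z_0 = 0 + 0i, c = -0.8510 + -0.4760i
Iter 1: z = -0.8510 + -0.4760i, |z|^2 = 0.9508
Iter 2: z = -0.3534 + 0.3342i, |z|^2 = 0.2365
Iter 3: z = -0.8378 + -0.7122i, |z|^2 = 1.2091
Iter 4: z = -0.6563 + 0.7173i, |z|^2 = 0.9452
Iter 5: z = -0.9348 + -1.4175i, |z|^2 = 2.8830
Iter 6: z = -1.9865 + 2.1740i, |z|^2 = 8.6725
Escaped at iteration 6

Answer: 6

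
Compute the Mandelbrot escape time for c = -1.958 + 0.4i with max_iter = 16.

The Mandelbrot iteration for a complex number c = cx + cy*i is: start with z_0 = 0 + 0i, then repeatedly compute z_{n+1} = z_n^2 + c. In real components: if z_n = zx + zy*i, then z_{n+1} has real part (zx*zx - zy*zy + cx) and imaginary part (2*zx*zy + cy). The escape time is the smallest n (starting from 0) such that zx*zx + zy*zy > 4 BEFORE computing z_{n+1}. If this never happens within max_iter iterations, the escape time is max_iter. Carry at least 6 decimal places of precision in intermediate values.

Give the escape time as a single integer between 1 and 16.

Answer: 2

Derivation:
z_0 = 0 + 0i, c = -1.9580 + 0.4000i
Iter 1: z = -1.9580 + 0.4000i, |z|^2 = 3.9938
Iter 2: z = 1.7158 + -1.1664i, |z|^2 = 4.3043
Escaped at iteration 2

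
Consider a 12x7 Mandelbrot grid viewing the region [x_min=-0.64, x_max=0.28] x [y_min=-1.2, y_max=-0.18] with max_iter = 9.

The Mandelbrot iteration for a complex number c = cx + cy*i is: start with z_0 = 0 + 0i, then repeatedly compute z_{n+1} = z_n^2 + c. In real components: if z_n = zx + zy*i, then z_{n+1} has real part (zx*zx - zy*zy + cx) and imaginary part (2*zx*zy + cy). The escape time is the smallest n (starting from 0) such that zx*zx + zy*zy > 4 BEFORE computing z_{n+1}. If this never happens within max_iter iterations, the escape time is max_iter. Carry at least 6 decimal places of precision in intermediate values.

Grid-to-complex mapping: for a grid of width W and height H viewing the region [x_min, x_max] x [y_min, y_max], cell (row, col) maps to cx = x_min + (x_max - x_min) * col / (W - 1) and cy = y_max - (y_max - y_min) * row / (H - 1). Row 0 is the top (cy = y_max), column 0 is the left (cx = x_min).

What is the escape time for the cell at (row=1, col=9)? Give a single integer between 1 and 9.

Answer: 9

Derivation:
z_0 = 0 + 0i, c = 0.1127 + -0.3500i
Iter 1: z = 0.1127 + -0.3500i, |z|^2 = 0.1352
Iter 2: z = 0.0029 + -0.4289i, |z|^2 = 0.1840
Iter 3: z = -0.0712 + -0.3525i, |z|^2 = 0.1293
Iter 4: z = -0.0065 + -0.2998i, |z|^2 = 0.0899
Iter 5: z = 0.0229 + -0.3461i, |z|^2 = 0.1203
Iter 6: z = -0.0065 + -0.3659i, |z|^2 = 0.1339
Iter 7: z = -0.0211 + -0.3452i, |z|^2 = 0.1196
Iter 8: z = -0.0060 + -0.3354i, |z|^2 = 0.1126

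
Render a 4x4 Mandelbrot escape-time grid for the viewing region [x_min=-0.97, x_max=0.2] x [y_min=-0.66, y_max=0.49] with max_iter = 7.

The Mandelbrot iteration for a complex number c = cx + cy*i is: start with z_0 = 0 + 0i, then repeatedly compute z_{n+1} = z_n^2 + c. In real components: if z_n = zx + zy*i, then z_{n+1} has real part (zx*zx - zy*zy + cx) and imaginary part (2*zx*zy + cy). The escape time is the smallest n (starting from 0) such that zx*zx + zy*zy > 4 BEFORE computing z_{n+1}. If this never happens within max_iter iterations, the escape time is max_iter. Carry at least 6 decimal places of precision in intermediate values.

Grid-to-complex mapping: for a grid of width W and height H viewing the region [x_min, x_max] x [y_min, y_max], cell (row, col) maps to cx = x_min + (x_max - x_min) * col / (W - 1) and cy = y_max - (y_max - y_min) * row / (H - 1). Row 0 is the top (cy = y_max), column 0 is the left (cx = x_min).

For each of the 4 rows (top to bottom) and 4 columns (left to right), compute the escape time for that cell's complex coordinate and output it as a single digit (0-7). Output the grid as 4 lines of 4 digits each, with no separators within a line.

(row=0, col=0): c = -0.9700 + 0.4900i → escape time 5
(row=0, col=1): c = -0.5800 + 0.4900i → escape time 7
(row=0, col=2): c = -0.1900 + 0.4900i → escape time 7
(row=0, col=3): c = 0.2000 + 0.4900i → escape time 7
(row=1, col=0): c = -0.9700 + 0.1067i → escape time 7
(row=1, col=1): c = -0.5800 + 0.1067i → escape time 7
(row=1, col=2): c = -0.1900 + 0.1067i → escape time 7
(row=1, col=3): c = 0.2000 + 0.1067i → escape time 7
(row=2, col=0): c = -0.9700 + -0.2767i → escape time 7
(row=2, col=1): c = -0.5800 + -0.2767i → escape time 7
(row=2, col=2): c = -0.1900 + -0.2767i → escape time 7
(row=2, col=3): c = 0.2000 + -0.2767i → escape time 7
(row=3, col=0): c = -0.9700 + -0.6600i → escape time 4
(row=3, col=1): c = -0.5800 + -0.6600i → escape time 7
(row=3, col=2): c = -0.1900 + -0.6600i → escape time 7
(row=3, col=3): c = 0.2000 + -0.6600i → escape time 7

Answer: 5777
7777
7777
4777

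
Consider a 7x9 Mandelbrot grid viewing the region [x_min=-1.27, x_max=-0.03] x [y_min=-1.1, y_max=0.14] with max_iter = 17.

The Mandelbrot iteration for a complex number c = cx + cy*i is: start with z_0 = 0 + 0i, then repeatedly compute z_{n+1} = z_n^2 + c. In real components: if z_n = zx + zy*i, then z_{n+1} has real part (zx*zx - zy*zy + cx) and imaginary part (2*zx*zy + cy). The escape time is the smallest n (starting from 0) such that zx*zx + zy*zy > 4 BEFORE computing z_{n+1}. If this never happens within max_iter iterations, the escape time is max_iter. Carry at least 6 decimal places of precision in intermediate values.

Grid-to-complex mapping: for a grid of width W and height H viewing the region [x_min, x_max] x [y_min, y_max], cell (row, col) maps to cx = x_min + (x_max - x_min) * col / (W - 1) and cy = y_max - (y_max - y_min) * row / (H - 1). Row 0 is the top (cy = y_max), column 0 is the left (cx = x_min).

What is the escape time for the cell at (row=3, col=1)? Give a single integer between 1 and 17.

Answer: 11

Derivation:
z_0 = 0 + 0i, c = -1.0633 + -0.3250i
Iter 1: z = -1.0633 + -0.3250i, |z|^2 = 1.2363
Iter 2: z = -0.0383 + 0.3662i, |z|^2 = 0.1355
Iter 3: z = -1.1959 + -0.3530i, |z|^2 = 1.5549
Iter 4: z = 0.2423 + 0.5194i, |z|^2 = 0.3285
Iter 5: z = -1.2744 + -0.0733i, |z|^2 = 1.6295
Iter 6: z = 0.5554 + -0.1383i, |z|^2 = 0.3276
Iter 7: z = -0.7740 + -0.4786i, |z|^2 = 0.8280
Iter 8: z = -0.6934 + 0.4158i, |z|^2 = 0.6536
Iter 9: z = -0.7555 + -0.9016i, |z|^2 = 1.3836
Iter 10: z = -1.3055 + 1.0372i, |z|^2 = 2.7801
Iter 11: z = -0.4349 + -3.0332i, |z|^2 = 9.3893
Escaped at iteration 11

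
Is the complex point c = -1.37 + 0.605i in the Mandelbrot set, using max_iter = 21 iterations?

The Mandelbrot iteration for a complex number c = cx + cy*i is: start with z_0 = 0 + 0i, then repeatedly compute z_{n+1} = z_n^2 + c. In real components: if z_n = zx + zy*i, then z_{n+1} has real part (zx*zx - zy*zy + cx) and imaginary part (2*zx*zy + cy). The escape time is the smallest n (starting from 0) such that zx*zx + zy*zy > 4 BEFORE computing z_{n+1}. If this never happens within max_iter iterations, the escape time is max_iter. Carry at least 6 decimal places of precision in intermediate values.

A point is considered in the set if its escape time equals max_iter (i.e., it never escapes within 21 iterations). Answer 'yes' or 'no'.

z_0 = 0 + 0i, c = -1.3700 + 0.6050i
Iter 1: z = -1.3700 + 0.6050i, |z|^2 = 2.2429
Iter 2: z = 0.1409 + -1.0527i, |z|^2 = 1.1280
Iter 3: z = -2.4583 + 0.3084i, |z|^2 = 6.1385
Escaped at iteration 3

Answer: no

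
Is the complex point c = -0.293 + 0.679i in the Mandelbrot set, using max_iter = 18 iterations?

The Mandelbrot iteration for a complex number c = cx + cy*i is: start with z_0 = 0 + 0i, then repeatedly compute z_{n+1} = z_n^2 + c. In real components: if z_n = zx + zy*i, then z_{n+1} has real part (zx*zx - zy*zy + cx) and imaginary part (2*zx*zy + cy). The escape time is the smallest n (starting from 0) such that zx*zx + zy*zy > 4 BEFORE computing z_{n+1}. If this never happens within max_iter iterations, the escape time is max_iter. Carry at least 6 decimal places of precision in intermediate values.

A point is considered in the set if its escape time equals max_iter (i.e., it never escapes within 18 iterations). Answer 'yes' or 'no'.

Answer: no

Derivation:
z_0 = 0 + 0i, c = -0.2930 + 0.6790i
Iter 1: z = -0.2930 + 0.6790i, |z|^2 = 0.5469
Iter 2: z = -0.6682 + 0.2811i, |z|^2 = 0.5255
Iter 3: z = 0.0745 + 0.3033i, |z|^2 = 0.0976
Iter 4: z = -0.3795 + 0.7242i, |z|^2 = 0.6684
Iter 5: z = -0.6734 + 0.1294i, |z|^2 = 0.4703
Iter 6: z = 0.1438 + 0.5047i, |z|^2 = 0.2754
Iter 7: z = -0.5271 + 0.8241i, |z|^2 = 0.9570
Iter 8: z = -0.6944 + -0.1897i, |z|^2 = 0.5182
Iter 9: z = 0.1532 + 0.9425i, |z|^2 = 0.9118
Iter 10: z = -1.1578 + 0.9677i, |z|^2 = 2.2770
Iter 11: z = 0.1112 + -1.5619i, |z|^2 = 2.4518
Iter 12: z = -2.7201 + 0.3317i, |z|^2 = 7.5087
Escaped at iteration 12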